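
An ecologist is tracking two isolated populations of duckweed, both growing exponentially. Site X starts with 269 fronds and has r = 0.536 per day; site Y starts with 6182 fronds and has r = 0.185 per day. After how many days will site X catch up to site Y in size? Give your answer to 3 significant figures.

8.93 days

Set 269·e^(0.536t) = 6182·e^(0.185t).
e^((0.536 − 0.185)t) = 6182/269 → e^(0.351·t) = 22.981.
0.351·t = ln(22.981) = 3.1347, so t = 3.1347/0.351 = 8.9307.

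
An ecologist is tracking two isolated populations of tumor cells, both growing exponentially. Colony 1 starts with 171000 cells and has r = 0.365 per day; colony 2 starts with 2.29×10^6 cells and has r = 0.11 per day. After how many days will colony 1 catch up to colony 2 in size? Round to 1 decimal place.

10.2 days

Set 171000·e^(0.365t) = 2.29×10^6·e^(0.11t).
e^((0.365 − 0.11)t) = 2.29×10^6/171000 → e^(0.255·t) = 13.392.
0.255·t = ln(13.392) = 2.5946, so t = 2.5946/0.255 = 10.175.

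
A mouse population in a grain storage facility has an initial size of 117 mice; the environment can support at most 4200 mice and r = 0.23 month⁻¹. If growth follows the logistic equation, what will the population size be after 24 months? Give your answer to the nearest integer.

A = (K − N₀)/N₀ = (4200 − 117)/117 = 34.897.
N(t) = K/(1 + A·e^(−rt)) = 4200/(1 + 34.897×e^(−0.23×24)).
e^(−5.52) = 0.0040058; denominator = 1 + 34.897×0.0040058 = 1.1398.
N = 4200/1.1398 = 3684.88.

3685 mice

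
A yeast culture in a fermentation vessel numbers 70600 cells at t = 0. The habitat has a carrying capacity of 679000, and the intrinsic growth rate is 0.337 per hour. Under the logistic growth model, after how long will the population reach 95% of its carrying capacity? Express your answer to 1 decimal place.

15.1 hours

A = (K − N₀)/N₀ = (679000 − 70600)/70600 = 8.6176.
Solve 679000/(1 + 8.6176·e^(−0.337t)) = 645050: 1 + 8.6176·e^(−0.337t) = 1.0526, so e^(−0.337t) = 0.00610748.
−0.337·t = ln(0.00610748) = -5.0982, so t = 5.0982/0.337 = 15.128.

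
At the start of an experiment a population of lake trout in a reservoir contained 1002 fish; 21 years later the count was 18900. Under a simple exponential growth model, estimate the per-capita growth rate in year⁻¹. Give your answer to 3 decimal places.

0.140 per year

From N(t) = N₀·e^(rt): e^(r·21) = 18900/1002 = 18.862.
r·21 = ln(18.862) = 2.9372, so r = 2.9372/21 = 0.13986.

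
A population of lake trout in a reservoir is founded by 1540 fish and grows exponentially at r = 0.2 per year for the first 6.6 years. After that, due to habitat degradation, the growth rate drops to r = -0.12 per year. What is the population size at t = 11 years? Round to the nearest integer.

Phase 1: N(6.6) = 1540·e^(0.2×6.6) = 1540·e^1.32 = 5764.87.
Phase 2 runs for 11 − 6.6 = 4.4 years at r = -0.12.
N(11) = 5764.87·e^(-0.12×4.4) = 5764.87·e^-0.528 = 3400.02.

3400 fish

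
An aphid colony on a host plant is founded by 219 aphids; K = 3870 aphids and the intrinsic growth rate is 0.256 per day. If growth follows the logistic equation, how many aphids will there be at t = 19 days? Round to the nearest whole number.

3429 aphids

A = (K − N₀)/N₀ = (3870 − 219)/219 = 16.671.
N(t) = K/(1 + A·e^(−rt)) = 3870/(1 + 16.671×e^(−0.256×19)).
e^(−4.864) = 0.0077195; denominator = 1 + 16.671×0.0077195 = 1.1287.
N = 3870/1.1287 = 3428.74.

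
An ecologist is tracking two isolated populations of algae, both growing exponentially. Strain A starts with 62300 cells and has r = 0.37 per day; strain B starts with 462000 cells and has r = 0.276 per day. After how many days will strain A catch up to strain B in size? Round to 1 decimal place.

Set 62300·e^(0.37t) = 462000·e^(0.276t).
e^((0.37 − 0.276)t) = 462000/62300 → e^(0.094·t) = 7.4157.
0.094·t = ln(7.4157) = 2.0036, so t = 2.0036/0.094 = 21.315.

21.3 days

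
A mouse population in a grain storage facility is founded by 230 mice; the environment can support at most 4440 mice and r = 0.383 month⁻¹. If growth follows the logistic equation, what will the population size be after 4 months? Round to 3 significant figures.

896 mice

A = (K − N₀)/N₀ = (4440 − 230)/230 = 18.304.
N(t) = K/(1 + A·e^(−rt)) = 4440/(1 + 18.304×e^(−0.383×4)).
e^(−1.532) = 0.2161; denominator = 1 + 18.304×0.2161 = 4.9556.
N = 4440/4.9556 = 895.952.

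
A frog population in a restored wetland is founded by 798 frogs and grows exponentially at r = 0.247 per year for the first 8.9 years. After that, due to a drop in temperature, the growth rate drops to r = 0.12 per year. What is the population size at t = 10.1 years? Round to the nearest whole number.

Phase 1: N(8.9) = 798·e^(0.247×8.9) = 798·e^2.198 = 7189.73.
Phase 2 runs for 10.1 − 8.9 = 1.2 years at r = 0.12.
N(10.1) = 7189.73·e^(0.12×1.2) = 7189.73·e^0.144 = 8303.3.

8303 frogs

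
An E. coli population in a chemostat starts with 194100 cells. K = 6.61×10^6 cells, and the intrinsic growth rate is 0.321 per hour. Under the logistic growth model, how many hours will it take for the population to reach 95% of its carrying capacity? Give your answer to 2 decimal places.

20.07 hours

A = (K − N₀)/N₀ = (6.61×10^6 − 194100)/194100 = 33.055.
Solve 6.61×10^6/(1 + 33.055·e^(−0.321t)) = 6.2795×10^6: 1 + 33.055·e^(−0.321t) = 1.0526, so e^(−0.321t) = 0.00159226.
−0.321·t = ln(0.00159226) = -6.4426, so t = 6.4426/0.321 = 20.07.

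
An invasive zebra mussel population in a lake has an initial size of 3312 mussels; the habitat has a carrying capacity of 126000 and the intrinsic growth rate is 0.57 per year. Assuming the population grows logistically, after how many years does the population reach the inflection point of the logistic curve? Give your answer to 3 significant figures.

Logistic growth is fastest at N = K/2 = 63000.
A = (K − N₀)/N₀ = 37.043. Set K/(1 + A·e^(−rt)) = K/2 → A·e^(−rt) = 1.
e^(−0.57t) = 1/37.043 = 0.0269953, so t = ln(37.043)/0.57 = 3.6121/0.57 = 6.337.

6.34 years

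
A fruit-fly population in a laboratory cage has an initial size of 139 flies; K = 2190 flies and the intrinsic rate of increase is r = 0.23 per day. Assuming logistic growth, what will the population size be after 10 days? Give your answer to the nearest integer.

883 flies

A = (K − N₀)/N₀ = (2190 − 139)/139 = 14.755.
N(t) = K/(1 + A·e^(−rt)) = 2190/(1 + 14.755×e^(−0.23×10)).
e^(−2.3) = 0.10026; denominator = 1 + 14.755×0.10026 = 2.4794.
N = 2190/2.4794 = 883.293.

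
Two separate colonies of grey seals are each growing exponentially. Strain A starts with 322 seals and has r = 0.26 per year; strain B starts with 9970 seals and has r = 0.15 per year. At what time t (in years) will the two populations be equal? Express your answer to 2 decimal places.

Set 322·e^(0.26t) = 9970·e^(0.15t).
e^((0.26 − 0.15)t) = 9970/322 → e^(0.11·t) = 30.963.
0.11·t = ln(30.963) = 3.4328, so t = 3.4328/0.11 = 31.207.

31.21 years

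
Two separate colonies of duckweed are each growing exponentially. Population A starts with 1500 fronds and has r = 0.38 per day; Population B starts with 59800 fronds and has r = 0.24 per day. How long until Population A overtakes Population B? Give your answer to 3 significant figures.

Set 1500·e^(0.38t) = 59800·e^(0.24t).
e^((0.38 − 0.24)t) = 59800/1500 → e^(0.14·t) = 39.867.
0.14·t = ln(39.867) = 3.6855, so t = 3.6855/0.14 = 26.325.

26.3 days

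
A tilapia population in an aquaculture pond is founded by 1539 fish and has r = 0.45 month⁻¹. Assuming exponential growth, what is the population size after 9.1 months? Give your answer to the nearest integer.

92401 fish

N(t) = N₀·e^(rt) = 1539 × e^(0.45×9.1) = 1539 × e^4.095.
e^4.095 ≈ 60.039, so N ≈ 1539 × 60.039 = 92400.5.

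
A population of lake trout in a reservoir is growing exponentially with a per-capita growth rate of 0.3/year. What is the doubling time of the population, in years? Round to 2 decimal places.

Doubling time t_d = ln(2)/r = 0.6931/0.3 = 2.3105.

2.31 years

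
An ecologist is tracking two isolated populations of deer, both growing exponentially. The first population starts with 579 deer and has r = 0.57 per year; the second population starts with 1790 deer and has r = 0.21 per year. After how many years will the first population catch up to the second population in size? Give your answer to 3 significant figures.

Set 579·e^(0.57t) = 1790·e^(0.21t).
e^((0.57 − 0.21)t) = 1790/579 → e^(0.36·t) = 3.0915.
0.36·t = ln(3.0915) = 1.1287, so t = 1.1287/0.36 = 3.1352.

3.14 years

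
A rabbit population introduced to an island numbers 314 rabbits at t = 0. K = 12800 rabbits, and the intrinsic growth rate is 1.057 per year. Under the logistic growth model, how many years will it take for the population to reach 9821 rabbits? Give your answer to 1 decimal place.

A = (K − N₀)/N₀ = (12800 − 314)/314 = 39.764.
Solve 12800/(1 + 39.764·e^(−1.057t)) = 9821: 1 + 39.764·e^(−1.057t) = 1.3033, so e^(−1.057t) = 0.00762818.
−1.057·t = ln(0.00762818) = -4.8759, so t = 4.8759/1.057 = 4.613.

4.6 years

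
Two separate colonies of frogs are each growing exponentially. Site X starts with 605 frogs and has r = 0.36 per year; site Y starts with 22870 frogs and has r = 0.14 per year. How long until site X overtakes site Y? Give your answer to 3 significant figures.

16.5 years

Set 605·e^(0.36t) = 22870·e^(0.14t).
e^((0.36 − 0.14)t) = 22870/605 → e^(0.22·t) = 37.802.
0.22·t = ln(37.802) = 3.6324, so t = 3.6324/0.22 = 16.511.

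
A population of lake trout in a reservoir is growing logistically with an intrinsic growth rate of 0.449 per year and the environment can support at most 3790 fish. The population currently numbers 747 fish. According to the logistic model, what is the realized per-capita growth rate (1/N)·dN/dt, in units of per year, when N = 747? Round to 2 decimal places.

(1/N)·dN/dt = r(1 − N/K) = 0.449 × (1 − 747/3790).
= 0.449 × 0.8029 = 0.3605.

0.36 per year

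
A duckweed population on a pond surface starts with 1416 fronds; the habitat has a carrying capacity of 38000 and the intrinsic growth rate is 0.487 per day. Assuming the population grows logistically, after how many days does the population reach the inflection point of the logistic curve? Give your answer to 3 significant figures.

Logistic growth is fastest at N = K/2 = 19000.
A = (K − N₀)/N₀ = 25.836. Set K/(1 + A·e^(−rt)) = K/2 → A·e^(−rt) = 1.
e^(−0.487t) = 1/25.836 = 0.0387054, so t = ln(25.836)/0.487 = 3.2518/0.487 = 6.6772.

6.68 days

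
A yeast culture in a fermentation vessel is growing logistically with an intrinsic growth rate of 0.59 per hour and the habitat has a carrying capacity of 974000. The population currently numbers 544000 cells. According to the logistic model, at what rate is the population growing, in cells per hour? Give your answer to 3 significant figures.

dN/dt = rN(1 − N/K) = 0.59 × 544000 × (1 − 544000/974000).
1 − 544000/974000 = 0.44148; dN/dt = 0.59 × 544000 × 0.44148 = 1.41697×10^5.

142000 cells per hour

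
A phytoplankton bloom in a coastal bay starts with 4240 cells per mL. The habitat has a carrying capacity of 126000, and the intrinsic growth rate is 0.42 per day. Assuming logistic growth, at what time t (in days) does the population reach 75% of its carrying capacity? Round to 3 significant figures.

10.6 days

A = (K − N₀)/N₀ = (126000 − 4240)/4240 = 28.717.
Solve 126000/(1 + 28.717·e^(−0.42t)) = 94500: 1 + 28.717·e^(−0.42t) = 1.3333, so e^(−0.42t) = 0.0116075.
−0.42·t = ln(0.0116075) = -4.4561, so t = 4.4561/0.42 = 10.61.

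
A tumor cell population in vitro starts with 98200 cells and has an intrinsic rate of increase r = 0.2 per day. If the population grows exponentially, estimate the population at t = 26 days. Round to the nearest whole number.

17800934 cells

N(t) = N₀·e^(rt) = 98200 × e^(0.2×26) = 98200 × e^5.2.
e^5.2 ≈ 181.27, so N ≈ 98200 × 181.27 = 1.780093×10^7.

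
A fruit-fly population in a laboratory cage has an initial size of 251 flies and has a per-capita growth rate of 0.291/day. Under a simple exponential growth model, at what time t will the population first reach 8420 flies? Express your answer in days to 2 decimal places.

12.07 days

Set N₀·e^(rt) = 8420: e^(0.291·t) = 8420/251 = 33.546.
0.291·t = ln(33.546) = 3.5129, so t = 3.5129/0.291 = 12.072.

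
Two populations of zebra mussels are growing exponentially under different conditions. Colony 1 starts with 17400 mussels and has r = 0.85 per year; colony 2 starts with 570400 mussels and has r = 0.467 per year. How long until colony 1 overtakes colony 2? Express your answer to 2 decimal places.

Set 17400·e^(0.85t) = 570400·e^(0.467t).
e^((0.85 − 0.467)t) = 570400/17400 → e^(0.383·t) = 32.782.
0.383·t = ln(32.782) = 3.4899, so t = 3.4899/0.383 = 9.1119.

9.11 years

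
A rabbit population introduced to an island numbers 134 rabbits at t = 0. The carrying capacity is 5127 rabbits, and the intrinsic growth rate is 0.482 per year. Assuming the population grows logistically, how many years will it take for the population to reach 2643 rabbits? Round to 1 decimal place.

7.6 years

A = (K − N₀)/N₀ = (5127 − 134)/134 = 37.261.
Solve 5127/(1 + 37.261·e^(−0.482t)) = 2643: 1 + 37.261·e^(−0.482t) = 1.9398, so e^(−0.482t) = 0.0252231.
−0.482·t = ln(0.0252231) = -3.68, so t = 3.68/0.482 = 7.6348.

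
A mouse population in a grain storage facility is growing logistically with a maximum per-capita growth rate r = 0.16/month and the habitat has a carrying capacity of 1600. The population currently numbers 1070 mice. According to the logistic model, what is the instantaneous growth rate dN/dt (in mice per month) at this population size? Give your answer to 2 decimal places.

dN/dt = rN(1 − N/K) = 0.16 × 1070 × (1 − 1070/1600).
1 − 1070/1600 = 0.33125; dN/dt = 0.16 × 1070 × 0.33125 = 56.71.

56.71 mice per month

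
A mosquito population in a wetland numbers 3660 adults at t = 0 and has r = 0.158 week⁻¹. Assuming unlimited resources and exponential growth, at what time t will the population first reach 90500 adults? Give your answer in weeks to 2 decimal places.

20.30 weeks

Set N₀·e^(rt) = 90500: e^(0.158·t) = 90500/3660 = 24.727.
0.158·t = ln(24.727) = 3.2079, so t = 3.2079/0.158 = 20.303.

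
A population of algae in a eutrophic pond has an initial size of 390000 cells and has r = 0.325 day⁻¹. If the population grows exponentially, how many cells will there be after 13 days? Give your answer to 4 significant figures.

N(t) = N₀·e^(rt) = 390000 × e^(0.325×13) = 390000 × e^4.225.
e^4.225 ≈ 68.375, so N ≈ 390000 × 68.375 = 2.666606×10^7.

26670000 cells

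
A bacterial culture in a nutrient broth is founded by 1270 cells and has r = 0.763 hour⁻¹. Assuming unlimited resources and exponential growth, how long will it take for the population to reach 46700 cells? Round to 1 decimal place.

4.7 hours

Set N₀·e^(rt) = 46700: e^(0.763·t) = 46700/1270 = 36.772.
0.763·t = ln(36.772) = 3.6047, so t = 3.6047/0.763 = 4.7244.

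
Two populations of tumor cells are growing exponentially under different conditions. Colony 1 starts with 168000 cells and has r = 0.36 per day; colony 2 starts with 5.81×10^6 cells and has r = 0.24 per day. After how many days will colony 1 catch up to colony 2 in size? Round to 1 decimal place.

Set 168000·e^(0.36t) = 5.81×10^6·e^(0.24t).
e^((0.36 − 0.24)t) = 5.81×10^6/168000 → e^(0.12·t) = 34.583.
0.12·t = ln(34.583) = 3.5434, so t = 3.5434/0.12 = 29.528.

29.5 days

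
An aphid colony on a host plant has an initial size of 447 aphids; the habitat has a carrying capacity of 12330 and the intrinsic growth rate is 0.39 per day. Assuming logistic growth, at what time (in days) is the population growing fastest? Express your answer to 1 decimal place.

8.4 days

Logistic growth is fastest at N = K/2 = 6165.
A = (K − N₀)/N₀ = 26.584. Set K/(1 + A·e^(−rt)) = K/2 → A·e^(−rt) = 1.
e^(−0.39t) = 1/26.584 = 0.0376168, so t = ln(26.584)/0.39 = 3.2803/0.39 = 8.411.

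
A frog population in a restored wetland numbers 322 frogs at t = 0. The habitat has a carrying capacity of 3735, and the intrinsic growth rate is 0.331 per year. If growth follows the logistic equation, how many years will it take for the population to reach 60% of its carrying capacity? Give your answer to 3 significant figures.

8.36 years

A = (K − N₀)/N₀ = (3735 − 322)/322 = 10.599.
Solve 3735/(1 + 10.599·e^(−0.331t)) = 2241: 1 + 10.599·e^(−0.331t) = 1.6667, so e^(−0.331t) = 0.0628968.
−0.331·t = ln(0.0628968) = -2.7663, so t = 2.7663/0.331 = 8.3573.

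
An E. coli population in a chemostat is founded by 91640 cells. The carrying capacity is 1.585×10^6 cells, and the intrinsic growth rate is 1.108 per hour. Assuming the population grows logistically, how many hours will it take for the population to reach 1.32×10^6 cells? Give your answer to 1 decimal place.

4.0 hours

A = (K − N₀)/N₀ = (1.585×10^6 − 91640)/91640 = 16.296.
Solve 1.585×10^6/(1 + 16.296·e^(−1.108t)) = 1.32×10^6: 1 + 16.296·e^(−1.108t) = 1.2008, so e^(−1.108t) = 0.0123195.
−1.108·t = ln(0.0123195) = -4.3966, so t = 4.3966/1.108 = 3.968.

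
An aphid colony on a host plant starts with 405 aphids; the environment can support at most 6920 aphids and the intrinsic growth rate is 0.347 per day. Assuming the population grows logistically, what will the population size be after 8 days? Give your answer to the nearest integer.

3457 aphids

A = (K − N₀)/N₀ = (6920 − 405)/405 = 16.086.
N(t) = K/(1 + A·e^(−rt)) = 6920/(1 + 16.086×e^(−0.347×8)).
e^(−2.776) = 0.062287; denominator = 1 + 16.086×0.062287 = 2.002.
N = 6920/2.002 = 3456.58.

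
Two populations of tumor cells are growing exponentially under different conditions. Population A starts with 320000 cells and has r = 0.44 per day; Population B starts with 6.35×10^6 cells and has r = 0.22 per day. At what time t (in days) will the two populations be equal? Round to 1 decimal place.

Set 320000·e^(0.44t) = 6.35×10^6·e^(0.22t).
e^((0.44 − 0.22)t) = 6.35×10^6/320000 → e^(0.22·t) = 19.844.
0.22·t = ln(19.844) = 2.9879, so t = 2.9879/0.22 = 13.581.

13.6 days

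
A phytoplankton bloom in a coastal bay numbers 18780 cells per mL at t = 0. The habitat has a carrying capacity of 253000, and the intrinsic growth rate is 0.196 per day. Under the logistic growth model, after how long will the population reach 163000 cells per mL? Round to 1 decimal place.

15.9 days

A = (K − N₀)/N₀ = (253000 − 18780)/18780 = 12.472.
Solve 253000/(1 + 12.472·e^(−0.196t)) = 163000: 1 + 12.472·e^(−0.196t) = 1.5521, so e^(−0.196t) = 0.0442717.
−0.196·t = ln(0.0442717) = -3.1174, so t = 3.1174/0.196 = 15.905.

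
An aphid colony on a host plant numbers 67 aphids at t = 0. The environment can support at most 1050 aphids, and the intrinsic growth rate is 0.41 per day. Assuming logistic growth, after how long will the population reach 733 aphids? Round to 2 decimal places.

8.60 days

A = (K − N₀)/N₀ = (1050 − 67)/67 = 14.672.
Solve 1050/(1 + 14.672·e^(−0.41t)) = 733: 1 + 14.672·e^(−0.41t) = 1.4325, so e^(−0.41t) = 0.0294765.
−0.41·t = ln(0.0294765) = -3.5242, so t = 3.5242/0.41 = 8.5955.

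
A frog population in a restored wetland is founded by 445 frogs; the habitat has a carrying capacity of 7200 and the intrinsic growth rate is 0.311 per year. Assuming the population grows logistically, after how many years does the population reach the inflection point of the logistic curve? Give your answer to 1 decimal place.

8.7 years

Logistic growth is fastest at N = K/2 = 3600.
A = (K − N₀)/N₀ = 15.18. Set K/(1 + A·e^(−rt)) = K/2 → A·e^(−rt) = 1.
e^(−0.311t) = 1/15.18 = 0.0658771, so t = ln(15.18)/0.311 = 2.72/0.311 = 8.7459.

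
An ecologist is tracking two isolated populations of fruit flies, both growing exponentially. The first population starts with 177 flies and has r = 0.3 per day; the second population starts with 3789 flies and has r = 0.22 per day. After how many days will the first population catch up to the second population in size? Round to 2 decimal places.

38.30 days

Set 177·e^(0.3t) = 3789·e^(0.22t).
e^((0.3 − 0.22)t) = 3789/177 → e^(0.08·t) = 21.407.
0.08·t = ln(21.407) = 3.0637, so t = 3.0637/0.08 = 38.296.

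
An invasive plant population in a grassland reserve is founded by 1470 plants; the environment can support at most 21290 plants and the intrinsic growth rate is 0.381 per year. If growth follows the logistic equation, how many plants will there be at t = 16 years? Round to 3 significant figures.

A = (K − N₀)/N₀ = (21290 − 1470)/1470 = 13.483.
N(t) = K/(1 + A·e^(−rt)) = 21290/(1 + 13.483×e^(−0.381×16)).
e^(−6.096) = 0.0022519; denominator = 1 + 13.483×0.0022519 = 1.0304.
N = 21290/1.0304 = 20662.6.

20700 plants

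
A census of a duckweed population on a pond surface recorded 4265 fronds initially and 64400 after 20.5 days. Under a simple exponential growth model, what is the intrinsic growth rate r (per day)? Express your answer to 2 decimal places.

From N(t) = N₀·e^(rt): e^(r·20.5) = 64400/4265 = 15.1.
r·20.5 = ln(15.1) = 2.7147, so r = 2.7147/20.5 = 0.13242.

0.13 per day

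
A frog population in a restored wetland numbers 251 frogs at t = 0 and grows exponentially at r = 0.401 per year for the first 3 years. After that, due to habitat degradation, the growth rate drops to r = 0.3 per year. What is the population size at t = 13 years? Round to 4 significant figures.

Phase 1: N(3) = 251·e^(0.401×3) = 251·e^1.203 = 835.853.
Phase 2 runs for 13 − 3 = 10 years at r = 0.3.
N(13) = 835.853·e^(0.3×10) = 835.853·e^3 = 16788.6.

16790 frogs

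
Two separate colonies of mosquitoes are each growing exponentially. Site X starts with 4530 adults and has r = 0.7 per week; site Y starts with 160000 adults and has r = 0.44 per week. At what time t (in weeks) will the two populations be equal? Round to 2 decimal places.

Set 4530·e^(0.7t) = 160000·e^(0.44t).
e^((0.7 − 0.44)t) = 160000/4530 → e^(0.26·t) = 35.32.
0.26·t = ln(35.32) = 3.5645, so t = 3.5645/0.26 = 13.709.

13.71 weeks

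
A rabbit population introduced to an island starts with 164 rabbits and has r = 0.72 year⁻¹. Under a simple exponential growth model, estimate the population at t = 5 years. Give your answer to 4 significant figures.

N(t) = N₀·e^(rt) = 164 × e^(0.72×5) = 164 × e^3.6.
e^3.6 ≈ 36.598, so N ≈ 164 × 36.598 = 6002.11.

6002 rabbits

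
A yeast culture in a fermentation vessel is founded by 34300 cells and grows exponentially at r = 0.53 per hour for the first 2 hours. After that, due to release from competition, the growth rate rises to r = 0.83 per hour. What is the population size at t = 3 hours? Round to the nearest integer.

Phase 1: N(2) = 34300·e^(0.53×2) = 34300·e^1.06 = 99002.5.
Phase 2 runs for 3 − 2 = 1 hours at r = 0.83.
N(3) = 99002.5·e^(0.83×1) = 99002.5·e^0.83 = 227044.

227044 cells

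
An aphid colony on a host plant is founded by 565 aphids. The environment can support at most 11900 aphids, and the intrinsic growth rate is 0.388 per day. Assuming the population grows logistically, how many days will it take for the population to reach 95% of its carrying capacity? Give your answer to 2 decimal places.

A = (K − N₀)/N₀ = (11900 − 565)/565 = 20.062.
Solve 11900/(1 + 20.062·e^(−0.388t)) = 11305: 1 + 20.062·e^(−0.388t) = 1.0526, so e^(−0.388t) = 0.00262345.
−0.388·t = ln(0.00262345) = -5.9433, so t = 5.9433/0.388 = 15.318.

15.32 days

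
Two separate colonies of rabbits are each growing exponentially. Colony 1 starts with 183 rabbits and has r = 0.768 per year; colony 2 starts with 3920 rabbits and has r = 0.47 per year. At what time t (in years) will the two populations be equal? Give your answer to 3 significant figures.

Set 183·e^(0.768t) = 3920·e^(0.47t).
e^((0.768 − 0.47)t) = 3920/183 → e^(0.298·t) = 21.421.
0.298·t = ln(21.421) = 3.0644, so t = 3.0644/0.298 = 10.283.

10.3 years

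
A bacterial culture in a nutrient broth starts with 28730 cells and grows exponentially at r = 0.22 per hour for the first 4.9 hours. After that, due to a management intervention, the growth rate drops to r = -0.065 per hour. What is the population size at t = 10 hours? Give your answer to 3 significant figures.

60600 cells

Phase 1: N(4.9) = 28730·e^(0.22×4.9) = 28730·e^1.078 = 84431.6.
Phase 2 runs for 10 − 4.9 = 5.1 hours at r = -0.065.
N(10) = 84431.6·e^(-0.065×5.1) = 84431.6·e^-0.3315 = 60608.9.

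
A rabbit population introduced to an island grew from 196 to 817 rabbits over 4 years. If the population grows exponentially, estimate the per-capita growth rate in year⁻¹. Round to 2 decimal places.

0.36 per year

From N(t) = N₀·e^(rt): e^(r·4) = 817/196 = 4.1684.
r·4 = ln(4.1684) = 1.4275, so r = 1.4275/4 = 0.35688.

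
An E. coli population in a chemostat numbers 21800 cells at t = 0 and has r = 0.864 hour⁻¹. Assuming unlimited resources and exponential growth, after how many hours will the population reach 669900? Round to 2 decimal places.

3.96 hours

Set N₀·e^(rt) = 669900: e^(0.864·t) = 669900/21800 = 30.729.
0.864·t = ln(30.729) = 3.4252, so t = 3.4252/0.864 = 3.9644.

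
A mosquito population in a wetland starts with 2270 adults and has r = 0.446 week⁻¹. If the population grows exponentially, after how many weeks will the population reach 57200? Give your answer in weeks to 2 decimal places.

Set N₀·e^(rt) = 57200: e^(0.446·t) = 57200/2270 = 25.198.
0.446·t = ln(25.198) = 3.2268, so t = 3.2268/0.446 = 7.2349.

7.23 weeks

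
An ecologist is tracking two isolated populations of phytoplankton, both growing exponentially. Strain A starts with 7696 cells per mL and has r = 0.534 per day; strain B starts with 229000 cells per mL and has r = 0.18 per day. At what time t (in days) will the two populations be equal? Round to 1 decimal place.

Set 7696·e^(0.534t) = 229000·e^(0.18t).
e^((0.534 − 0.18)t) = 229000/7696 → e^(0.354·t) = 29.756.
0.354·t = ln(29.756) = 3.393, so t = 3.393/0.354 = 9.5848.

9.6 days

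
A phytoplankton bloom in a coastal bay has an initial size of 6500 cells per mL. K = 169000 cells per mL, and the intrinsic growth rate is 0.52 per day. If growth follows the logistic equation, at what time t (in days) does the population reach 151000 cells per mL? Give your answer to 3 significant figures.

10.3 days

A = (K − N₀)/N₀ = (169000 − 6500)/6500 = 25.
Solve 169000/(1 + 25·e^(−0.52t)) = 151000: 1 + 25·e^(−0.52t) = 1.1192, so e^(−0.52t) = 0.00476821.
−0.52·t = ln(0.00476821) = -5.3458, so t = 5.3458/0.52 = 10.28.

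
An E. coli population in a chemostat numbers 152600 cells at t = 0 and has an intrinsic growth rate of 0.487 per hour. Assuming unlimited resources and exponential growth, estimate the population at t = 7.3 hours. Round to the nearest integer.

5339675 cells

N(t) = N₀·e^(rt) = 152600 × e^(0.487×7.3) = 152600 × e^3.555.
e^3.555 ≈ 34.991, so N ≈ 152600 × 34.991 = 5.339675×10^6.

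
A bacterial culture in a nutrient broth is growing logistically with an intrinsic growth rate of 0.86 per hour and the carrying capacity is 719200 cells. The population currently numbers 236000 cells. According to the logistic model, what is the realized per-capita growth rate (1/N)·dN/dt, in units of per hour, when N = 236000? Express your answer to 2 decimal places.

(1/N)·dN/dt = r(1 − N/K) = 0.86 × (1 − 236000/719200).
= 0.86 × 0.67186 = 0.5778.

0.58 per hour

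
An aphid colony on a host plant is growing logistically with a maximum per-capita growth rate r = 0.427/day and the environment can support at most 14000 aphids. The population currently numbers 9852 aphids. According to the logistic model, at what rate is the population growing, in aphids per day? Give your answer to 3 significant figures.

dN/dt = rN(1 − N/K) = 0.427 × 9852 × (1 − 9852/14000).
1 − 9852/14000 = 0.29629; dN/dt = 0.427 × 9852 × 0.29629 = 1246.4.

1250 aphids per day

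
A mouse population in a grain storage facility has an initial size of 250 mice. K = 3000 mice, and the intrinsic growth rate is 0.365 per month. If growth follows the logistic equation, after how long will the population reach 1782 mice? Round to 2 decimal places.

7.61 months

A = (K − N₀)/N₀ = (3000 − 250)/250 = 11.
Solve 3000/(1 + 11·e^(−0.365t)) = 1782: 1 + 11·e^(−0.365t) = 1.6835, so e^(−0.365t) = 0.0621365.
−0.365·t = ln(0.0621365) = -2.7784, so t = 2.7784/0.365 = 7.6121.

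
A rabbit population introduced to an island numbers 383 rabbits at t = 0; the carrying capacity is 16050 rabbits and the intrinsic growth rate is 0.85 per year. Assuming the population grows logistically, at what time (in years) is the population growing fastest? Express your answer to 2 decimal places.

Logistic growth is fastest at N = K/2 = 8025.
A = (K − N₀)/N₀ = 40.906. Set K/(1 + A·e^(−rt)) = K/2 → A·e^(−rt) = 1.
e^(−0.85t) = 1/40.906 = 0.0244463, so t = ln(40.906)/0.85 = 3.7113/0.85 = 4.3662.

4.37 years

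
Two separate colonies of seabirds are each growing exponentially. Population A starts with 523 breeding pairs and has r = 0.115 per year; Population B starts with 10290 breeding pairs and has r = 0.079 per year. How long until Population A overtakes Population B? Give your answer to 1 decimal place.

82.8 years

Set 523·e^(0.115t) = 10290·e^(0.079t).
e^((0.115 − 0.079)t) = 10290/523 → e^(0.036·t) = 19.675.
0.036·t = ln(19.675) = 2.9793, so t = 2.9793/0.036 = 82.76.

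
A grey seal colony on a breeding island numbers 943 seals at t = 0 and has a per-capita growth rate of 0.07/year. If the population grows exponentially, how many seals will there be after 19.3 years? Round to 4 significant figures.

3641 seals

N(t) = N₀·e^(rt) = 943 × e^(0.07×19.3) = 943 × e^1.351.
e^1.351 ≈ 3.8613, so N ≈ 943 × 3.8613 = 3641.19.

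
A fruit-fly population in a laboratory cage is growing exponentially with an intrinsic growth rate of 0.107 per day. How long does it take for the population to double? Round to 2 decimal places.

Doubling time t_d = ln(2)/r = 0.6931/0.107 = 6.478.

6.48 days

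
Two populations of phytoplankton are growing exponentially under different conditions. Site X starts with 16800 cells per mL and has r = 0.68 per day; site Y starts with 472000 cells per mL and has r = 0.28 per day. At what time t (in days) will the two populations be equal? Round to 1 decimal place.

Set 16800·e^(0.68t) = 472000·e^(0.28t).
e^((0.68 − 0.28)t) = 472000/16800 → e^(0.4·t) = 28.095.
0.4·t = ln(28.095) = 3.3356, so t = 3.3356/0.4 = 8.339.

8.3 days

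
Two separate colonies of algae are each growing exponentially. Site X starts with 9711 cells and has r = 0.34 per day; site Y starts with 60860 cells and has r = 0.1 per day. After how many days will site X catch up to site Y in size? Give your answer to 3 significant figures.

7.65 days

Set 9711·e^(0.34t) = 60860·e^(0.1t).
e^((0.34 − 0.1)t) = 60860/9711 → e^(0.24·t) = 6.2671.
0.24·t = ln(6.2671) = 1.8353, so t = 1.8353/0.24 = 7.6472.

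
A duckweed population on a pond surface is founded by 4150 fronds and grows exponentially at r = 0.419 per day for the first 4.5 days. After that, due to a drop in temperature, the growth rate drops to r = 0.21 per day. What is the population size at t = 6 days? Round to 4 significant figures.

Phase 1: N(4.5) = 4150·e^(0.419×4.5) = 4150·e^1.885 = 27347.
Phase 2 runs for 6 − 4.5 = 1.5 days at r = 0.21.
N(6) = 27347·e^(0.21×1.5) = 27347·e^0.315 = 37472.5.

37470 fronds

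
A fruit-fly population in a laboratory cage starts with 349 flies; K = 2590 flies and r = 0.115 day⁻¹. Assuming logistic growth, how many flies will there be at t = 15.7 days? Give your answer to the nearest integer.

1260 flies

A = (K − N₀)/N₀ = (2590 − 349)/349 = 6.4212.
N(t) = K/(1 + A·e^(−rt)) = 2590/(1 + 6.4212×e^(−0.115×15.7)).
e^(−1.806) = 0.16439; denominator = 1 + 6.4212×0.16439 = 2.0556.
N = 2590/2.0556 = 1259.98.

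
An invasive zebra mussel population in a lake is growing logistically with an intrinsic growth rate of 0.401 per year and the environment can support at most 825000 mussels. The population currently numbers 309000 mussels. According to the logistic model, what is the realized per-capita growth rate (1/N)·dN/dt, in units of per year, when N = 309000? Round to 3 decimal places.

(1/N)·dN/dt = r(1 − N/K) = 0.401 × (1 − 309000/825000).
= 0.401 × 0.62545 = 0.25081.

0.251 per year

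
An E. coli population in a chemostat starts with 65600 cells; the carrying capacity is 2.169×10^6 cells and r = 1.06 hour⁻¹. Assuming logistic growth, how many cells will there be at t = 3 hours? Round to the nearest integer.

929543 cells

A = (K − N₀)/N₀ = (2.169×10^6 − 65600)/65600 = 32.064.
N(t) = K/(1 + A·e^(−rt)) = 2.169×10^6/(1 + 32.064×e^(−1.06×3)).
e^(−3.18) = 0.041586; denominator = 1 + 32.064×0.041586 = 2.3334.
N = 2.169×10^6/2.3334 = 929543.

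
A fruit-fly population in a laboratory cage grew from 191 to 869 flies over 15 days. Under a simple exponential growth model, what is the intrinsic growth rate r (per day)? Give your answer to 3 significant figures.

From N(t) = N₀·e^(rt): e^(r·15) = 869/191 = 4.5497.
r·15 = ln(4.5497) = 1.5151, so r = 1.5151/15 = 0.101.

0.101 per day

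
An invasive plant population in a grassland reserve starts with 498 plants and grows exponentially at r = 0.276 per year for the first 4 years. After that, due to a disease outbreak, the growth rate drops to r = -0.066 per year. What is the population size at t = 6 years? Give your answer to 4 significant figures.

1316 plants

Phase 1: N(4) = 498·e^(0.276×4) = 498·e^1.104 = 1502.07.
Phase 2 runs for 6 − 4 = 2 years at r = -0.066.
N(6) = 1502.07·e^(-0.066×2) = 1502.07·e^-0.132 = 1316.33.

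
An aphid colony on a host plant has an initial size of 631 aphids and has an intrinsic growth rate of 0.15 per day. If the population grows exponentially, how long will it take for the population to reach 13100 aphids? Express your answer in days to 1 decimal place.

20.2 days

Set N₀·e^(rt) = 13100: e^(0.15·t) = 13100/631 = 20.761.
0.15·t = ln(20.761) = 3.0331, so t = 3.0331/0.15 = 20.22.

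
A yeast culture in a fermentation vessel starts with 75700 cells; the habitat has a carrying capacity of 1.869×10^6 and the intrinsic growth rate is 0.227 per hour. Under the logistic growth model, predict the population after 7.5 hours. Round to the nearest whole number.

A = (K − N₀)/N₀ = (1.869×10^6 − 75700)/75700 = 23.69.
N(t) = K/(1 + A·e^(−rt)) = 1.869×10^6/(1 + 23.69×e^(−0.227×7.5)).
e^(−1.703) = 0.18223; denominator = 1 + 23.69×0.18223 = 5.3169.
N = 1.869×10^6/5.3169 = 351521.

351521 cells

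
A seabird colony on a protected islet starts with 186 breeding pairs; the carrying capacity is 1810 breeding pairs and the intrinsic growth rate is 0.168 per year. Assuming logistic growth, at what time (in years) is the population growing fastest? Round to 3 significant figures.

Logistic growth is fastest at N = K/2 = 905.
A = (K − N₀)/N₀ = 8.7312. Set K/(1 + A·e^(−rt)) = K/2 → A·e^(−rt) = 1.
e^(−0.168t) = 1/8.7312 = 0.114532, so t = ln(8.7312)/0.168 = 2.1669/0.168 = 12.898.

12.9 years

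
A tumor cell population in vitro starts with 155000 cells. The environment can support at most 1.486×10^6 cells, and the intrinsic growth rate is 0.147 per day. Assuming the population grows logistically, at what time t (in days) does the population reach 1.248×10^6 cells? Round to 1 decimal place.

25.9 days

A = (K − N₀)/N₀ = (1.486×10^6 − 155000)/155000 = 8.5871.
Solve 1.486×10^6/(1 + 8.5871·e^(−0.147t)) = 1.248×10^6: 1 + 8.5871·e^(−0.147t) = 1.1907, so e^(−0.147t) = 0.0222083.
−0.147·t = ln(0.0222083) = -3.8073, so t = 3.8073/0.147 = 25.9.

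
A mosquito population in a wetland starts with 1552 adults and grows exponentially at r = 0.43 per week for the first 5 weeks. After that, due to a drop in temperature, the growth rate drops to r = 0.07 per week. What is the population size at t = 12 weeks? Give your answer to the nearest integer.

Phase 1: N(5) = 1552·e^(0.43×5) = 1552·e^2.15 = 13323.7.
Phase 2 runs for 12 − 5 = 7 weeks at r = 0.07.
N(12) = 13323.7·e^(0.07×7) = 13323.7·e^0.49 = 21748.5.

21748 adults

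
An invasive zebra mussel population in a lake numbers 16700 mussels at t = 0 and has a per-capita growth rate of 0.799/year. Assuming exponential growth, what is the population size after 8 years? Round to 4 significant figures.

9971000 mussels

N(t) = N₀·e^(rt) = 16700 × e^(0.799×8) = 16700 × e^6.392.
e^6.392 ≈ 597.05, so N ≈ 16700 × 597.05 = 9.970726×10^6.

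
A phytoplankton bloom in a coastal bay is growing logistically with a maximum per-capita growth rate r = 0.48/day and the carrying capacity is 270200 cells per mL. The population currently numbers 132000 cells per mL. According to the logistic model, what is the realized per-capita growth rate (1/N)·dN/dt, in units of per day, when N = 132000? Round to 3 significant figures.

(1/N)·dN/dt = r(1 − N/K) = 0.48 × (1 − 132000/270200).
= 0.48 × 0.51147 = 0.24551.

0.246 per day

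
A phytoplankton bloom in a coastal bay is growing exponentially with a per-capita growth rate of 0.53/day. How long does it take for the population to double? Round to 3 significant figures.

1.31 days

Doubling time t_d = ln(2)/r = 0.6931/0.53 = 1.3078.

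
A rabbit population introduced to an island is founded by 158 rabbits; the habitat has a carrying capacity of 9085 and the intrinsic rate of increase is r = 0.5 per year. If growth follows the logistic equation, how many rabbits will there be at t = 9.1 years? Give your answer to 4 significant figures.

5689 rabbits

A = (K − N₀)/N₀ = (9085 − 158)/158 = 56.5.
N(t) = K/(1 + A·e^(−rt)) = 9085/(1 + 56.5×e^(−0.5×9.1)).
e^(−4.55) = 0.010567; denominator = 1 + 56.5×0.010567 = 1.597.
N = 9085/1.597 = 5688.62.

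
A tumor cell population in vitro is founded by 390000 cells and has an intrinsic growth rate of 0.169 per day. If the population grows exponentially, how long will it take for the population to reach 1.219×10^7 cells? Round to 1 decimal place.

Set N₀·e^(rt) = 1.219×10^7: e^(0.169·t) = 1.219×10^7/390000 = 31.256.
0.169·t = ln(31.256) = 3.4422, so t = 3.4422/0.169 = 20.368.

20.4 days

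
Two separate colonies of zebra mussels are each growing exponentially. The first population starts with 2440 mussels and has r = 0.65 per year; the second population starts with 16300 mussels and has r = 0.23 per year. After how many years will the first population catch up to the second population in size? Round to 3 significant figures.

4.52 years

Set 2440·e^(0.65t) = 16300·e^(0.23t).
e^((0.65 − 0.23)t) = 16300/2440 → e^(0.42·t) = 6.6803.
0.42·t = ln(6.6803) = 1.8992, so t = 1.8992/0.42 = 4.5218.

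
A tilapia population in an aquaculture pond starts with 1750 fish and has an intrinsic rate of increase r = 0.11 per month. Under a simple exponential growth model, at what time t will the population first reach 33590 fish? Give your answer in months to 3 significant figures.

26.9 months

Set N₀·e^(rt) = 33590: e^(0.11·t) = 33590/1750 = 19.194.
0.11·t = ln(19.194) = 2.9546, so t = 2.9546/0.11 = 26.86.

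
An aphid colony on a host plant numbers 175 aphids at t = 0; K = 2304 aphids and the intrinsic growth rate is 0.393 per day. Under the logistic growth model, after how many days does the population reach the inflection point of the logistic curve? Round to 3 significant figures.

Logistic growth is fastest at N = K/2 = 1152.
A = (K − N₀)/N₀ = 12.166. Set K/(1 + A·e^(−rt)) = K/2 → A·e^(−rt) = 1.
e^(−0.393t) = 1/12.166 = 0.0821982, so t = ln(12.166)/0.393 = 2.4986/0.393 = 6.3578.

6.36 days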